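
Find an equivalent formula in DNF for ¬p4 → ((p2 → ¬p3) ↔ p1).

¬p4 → ((p2 → ¬p3) ↔ p1)
⇔ ¬¬p4 ∨ ((p2 → ¬p3) ↔ p1)   [eliminate →]
⇔ ¬¬p4 ∨ (((p2 → ¬p3) → p1) ∧ (p1 → (p2 → ¬p3)))   [eliminate ↔]
⇔ ¬¬p4 ∨ ((¬(p2 → ¬p3) ∨ p1) ∧ (p1 → (p2 → ¬p3)))   [eliminate →]
⇔ ¬¬p4 ∨ ((¬(¬p2 ∨ ¬p3) ∨ p1) ∧ (p1 → (p2 → ¬p3)))   [eliminate →]
⇔ ¬¬p4 ∨ ((¬(¬p2 ∨ ¬p3) ∨ p1) ∧ (¬p1 ∨ (p2 → ¬p3)))   [eliminate →]
⇔ ¬¬p4 ∨ ((¬(¬p2 ∨ ¬p3) ∨ p1) ∧ (¬p1 ∨ ¬p2 ∨ ¬p3))   [eliminate →]
⇔ p4 ∨ ((¬(¬p2 ∨ ¬p3) ∨ p1) ∧ (¬p1 ∨ ¬p2 ∨ ¬p3))   [double negation]
⇔ p4 ∨ (((¬¬p2 ∧ ¬¬p3) ∨ p1) ∧ (¬p1 ∨ ¬p2 ∨ ¬p3))   [De Morgan]
⇔ p4 ∨ (((p2 ∧ ¬¬p3) ∨ p1) ∧ (¬p1 ∨ ¬p2 ∨ ¬p3))   [double negation]
⇔ p4 ∨ (((p2 ∧ p3) ∨ p1) ∧ (¬p1 ∨ ¬p2 ∨ ¬p3))   [double negation]
⇔ p4 ∨ (p2 ∧ p3 ∧ ¬p1) ∨ (p2 ∧ p3 ∧ ¬p2) ∨ (p2 ∧ p3 ∧ ¬p3) ∨ (p1 ∧ ¬p1) ∨ (p1 ∧ ¬p2) ∨ (p1 ∧ ¬p3)   [distribute ∧ over ∨]
⇔ p4 ∨ (p2 ∧ p3 ∧ ¬p1) ∨ (p1 ∧ ¬p2) ∨ (p1 ∧ ¬p3)   [simplify]

p4 ∨ (p2 ∧ p3 ∧ ¬p1) ∨ (p1 ∧ ¬p2) ∨ (p1 ∧ ¬p3)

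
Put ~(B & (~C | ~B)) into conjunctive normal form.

~(B & (~C | ~B))
= ~B | ~(~C | ~B)   [De Morgan]
= ~B | (~~C & ~~B)   [De Morgan]
= ~B | (C & ~~B)   [double negation]
= ~B | (C & B)   [double negation]
= (~B | C) & (~B | B)   [distribute | over &]
= ~B | C   [simplify]

~B | C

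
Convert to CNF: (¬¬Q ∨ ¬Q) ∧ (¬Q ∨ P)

(¬¬Q ∨ ¬Q) ∧ (¬Q ∨ P)
⇔ (Q ∨ ¬Q) ∧ (¬Q ∨ P)
⇔ ¬Q ∨ P

¬Q ∨ P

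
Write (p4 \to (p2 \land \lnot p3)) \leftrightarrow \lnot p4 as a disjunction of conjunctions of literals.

(p4 \to (p2 \land \lnot p3)) \leftrightarrow \lnot p4
≡ ((p4 \to (p2 \land \lnot p3)) \to \lnot p4) \land (\lnot p4 \to (p4 \to (p2 \land \lnot p3)))   — eliminate \leftrightarrow
≡ (\lnot (p4 \to (p2 \land \lnot p3)) \lor \lnot p4) \land (\lnot p4 \to (p4 \to (p2 \land \lnot p3)))   — eliminate \to
≡ (\lnot (\lnot p4 \lor (p2 \land \lnot p3)) \lor \lnot p4) \land (\lnot p4 \to (p4 \to (p2 \land \lnot p3)))   — eliminate \to
≡ (\lnot (\lnot p4 \lor (p2 \land \lnot p3)) \lor \lnot p4) \land (\lnot \lnot p4 \lor (p4 \to (p2 \land \lnot p3)))   — eliminate \to
≡ (\lnot (\lnot p4 \lor (p2 \land \lnot p3)) \lor \lnot p4) \land (\lnot \lnot p4 \lor \lnot p4 \lor (p2 \land \lnot p3))   — eliminate \to
≡ ((\lnot \lnot p4 \land \lnot (p2 \land \lnot p3)) \lor \lnot p4) \land (\lnot \lnot p4 \lor \lnot p4 \lor (p2 \land \lnot p3))   — De Morgan
≡ ((p4 \land \lnot (p2 \land \lnot p3)) \lor \lnot p4) \land (\lnot \lnot p4 \lor \lnot p4 \lor (p2 \land \lnot p3))   — double negation
≡ ((p4 \land (\lnot p2 \lor \lnot \lnot p3)) \lor \lnot p4) \land (\lnot \lnot p4 \lor \lnot p4 \lor (p2 \land \lnot p3))   — De Morgan
≡ ((p4 \land (\lnot p2 \lor p3)) \lor \lnot p4) \land (\lnot \lnot p4 \lor \lnot p4 \lor (p2 \land \lnot p3))   — double negation
≡ ((p4 \land (\lnot p2 \lor p3)) \lor \lnot p4) \land (p4 \lor \lnot p4 \lor (p2 \land \lnot p3))   — double negation
≡ (p4 \land \lnot p2 \land p4) \lor (p4 \land \lnot p2 \land \lnot p4) \lor (p4 \land \lnot p2 \land p2 \land \lnot p3) \lor (p4 \land p3 \land p4) \lor (p4 \land p3 \land \lnot p4) \lor (p4 \land p3 \land p2 \land \lnot p3) \lor (\lnot p4 \land p4) \lor (\lnot p4 \land \lnot p4) \lor (\lnot p4 \land p2 \land \lnot p3)   — distribute \land over \lor
≡ (p4 \land \lnot p2) \lor (p4 \land p3) \lor \lnot p4   — simplify

(p4 \land \lnot p2) \lor (p4 \land p3) \lor \lnot p4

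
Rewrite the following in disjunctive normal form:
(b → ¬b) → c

(b → ¬b) → c
≡ ¬(b → ¬b) ∨ c   [eliminate →]
≡ ¬(¬b ∨ ¬b) ∨ c   [eliminate →]
≡ (¬¬b ∧ ¬¬b) ∨ c   [De Morgan]
≡ (b ∧ ¬¬b) ∨ c   [double negation]
≡ (b ∧ b) ∨ c   [double negation]
≡ b ∨ c   [simplify]

b ∨ c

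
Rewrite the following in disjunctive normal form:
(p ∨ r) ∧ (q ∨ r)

(p ∨ r) ∧ (q ∨ r)
≡ (p ∧ q) ∨ (p ∧ r) ∨ (r ∧ q) ∨ (r ∧ r)   (distribute ∧ over ∨)
≡ (p ∧ q) ∨ r   (simplify)

(p ∧ q) ∨ r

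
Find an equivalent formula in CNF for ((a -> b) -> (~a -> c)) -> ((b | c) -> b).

((a -> b) -> (~a -> c)) -> ((b | c) -> b)
≡ ~((a -> b) -> (~a -> c)) | ((b | c) -> b)   [eliminate ->]
≡ ~(~(a -> b) | (~a -> c)) | ((b | c) -> b)   [eliminate ->]
≡ ~(~(~a | b) | (~a -> c)) | ((b | c) -> b)   [eliminate ->]
≡ ~(~(~a | b) | ~~a | c) | ((b | c) -> b)   [eliminate ->]
≡ ~(~(~a | b) | ~~a | c) | ~(b | c) | b   [eliminate ->]
≡ (~~(~a | b) & ~~~a & ~c) | ~(b | c) | b   [De Morgan]
≡ ((~a | b) & ~~~a & ~c) | ~(b | c) | b   [double negation]
≡ ((~a | b) & ~a & ~c) | ~(b | c) | b   [double negation]
≡ ((~a | b) & ~a & ~c) | (~b & ~c) | b   [De Morgan]
≡ (~a | b | ~b | b) & (~a | b | ~c | b) & (~a | ~b | b) & (~a | ~c | b) & (~c | ~b | b) & (~c | ~c | b)   [distribute | over &]
≡ ~c | b   [simplify]

~c | b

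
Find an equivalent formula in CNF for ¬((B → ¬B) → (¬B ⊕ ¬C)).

¬((B → ¬B) → (¬B ⊕ ¬C))
≡ ¬(¬(B → ¬B) ∨ (¬B ⊕ ¬C))   (eliminate →)
≡ ¬(¬(¬B ∨ ¬B) ∨ (¬B ⊕ ¬C))   (eliminate →)
≡ ¬(¬(¬B ∨ ¬B) ∨ ((¬B ∨ ¬C) ∧ ¬(¬B ∧ ¬C)))   (expand ⊕)
≡ ¬¬(¬B ∨ ¬B) ∧ ¬((¬B ∨ ¬C) ∧ ¬(¬B ∧ ¬C))   (De Morgan)
≡ (¬B ∨ ¬B) ∧ ¬((¬B ∨ ¬C) ∧ ¬(¬B ∧ ¬C))   (double negation)
≡ (¬B ∨ ¬B) ∧ (¬(¬B ∨ ¬C) ∨ ¬¬(¬B ∧ ¬C))   (De Morgan)
≡ (¬B ∨ ¬B) ∧ ((¬¬B ∧ ¬¬C) ∨ ¬¬(¬B ∧ ¬C))   (De Morgan)
≡ (¬B ∨ ¬B) ∧ ((B ∧ ¬¬C) ∨ ¬¬(¬B ∧ ¬C))   (double negation)
≡ (¬B ∨ ¬B) ∧ ((B ∧ C) ∨ ¬¬(¬B ∧ ¬C))   (double negation)
≡ (¬B ∨ ¬B) ∧ ((B ∧ C) ∨ (¬B ∧ ¬C))   (double negation)
≡ (¬B ∨ ¬B) ∧ (B ∨ ¬B) ∧ (B ∨ ¬C) ∧ (C ∨ ¬B) ∧ (C ∨ ¬C)   (distribute ∨ over ∧)
≡ ¬B ∧ (B ∨ ¬C)   (simplify)

¬B ∧ (B ∨ ¬C)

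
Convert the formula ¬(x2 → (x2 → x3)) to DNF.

x2 ∧ ¬x3

¬(x2 → (x2 → x3))
≡ ¬(¬x2 ∨ (x2 → x3))   — eliminate →
≡ ¬(¬x2 ∨ ¬x2 ∨ x3)   — eliminate →
≡ ¬¬x2 ∧ ¬¬x2 ∧ ¬x3   — De Morgan
≡ x2 ∧ ¬¬x2 ∧ ¬x3   — double negation
≡ x2 ∧ x2 ∧ ¬x3   — double negation
≡ x2 ∧ ¬x3   — simplify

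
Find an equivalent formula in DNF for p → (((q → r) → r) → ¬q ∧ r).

¬p ∨ ¬q ∧ ¬r ∨ ¬q ∧ r

p → (((q → r) → r) → ¬q ∧ r)
≡ ¬p ∨ (((q → r) → r) → ¬q ∧ r)   (eliminate →)
≡ ¬p ∨ ¬((q → r) → r) ∨ ¬q ∧ r   (eliminate →)
≡ ¬p ∨ ¬(¬(q → r) ∨ r) ∨ ¬q ∧ r   (eliminate →)
≡ ¬p ∨ ¬(¬(¬q ∨ r) ∨ r) ∨ ¬q ∧ r   (eliminate →)
≡ ¬p ∨ ¬¬(¬q ∨ r) ∧ ¬r ∨ ¬q ∧ r   (De Morgan)
≡ ¬p ∨ (¬q ∨ r) ∧ ¬r ∨ ¬q ∧ r   (double negation)
≡ ¬p ∨ ¬q ∧ ¬r ∨ r ∧ ¬r ∨ ¬q ∧ r   (distribute ∧ over ∨)
≡ ¬p ∨ ¬q ∧ ¬r ∨ ¬q ∧ r   (simplify)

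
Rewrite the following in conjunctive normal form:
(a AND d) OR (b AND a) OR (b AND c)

(a AND d) OR (b AND a) OR (b AND c)
≡ (a OR b OR b) AND (a OR b OR c) AND (a OR a OR b) AND (a OR a OR c) AND (d OR b OR b) AND (d OR b OR c) AND (d OR a OR b) AND (d OR a OR c)   [distribute OR over AND]
≡ (a OR b) AND (a OR c) AND (d OR b)   [simplify]

(a OR b) AND (a OR c) AND (d OR b)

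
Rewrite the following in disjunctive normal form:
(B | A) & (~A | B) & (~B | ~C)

B & ~C

(B | A) & (~A | B) & (~B | ~C)
≡ (B & ~A & ~B) | (B & ~A & ~C) | (B & B & ~B) | (B & B & ~C) | (A & ~A & ~B) | (A & ~A & ~C) | (A & B & ~B) | (A & B & ~C)
≡ B & ~C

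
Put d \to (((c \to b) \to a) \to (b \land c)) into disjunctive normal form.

\lnot d \lor (\lnot c \land \lnot a) \lor (b \land \lnot a) \lor (b \land c)

d \to (((c \to b) \to a) \to (b \land c))
= \lnot d \lor (((c \to b) \to a) \to (b \land c))   [eliminate \to]
= \lnot d \lor \lnot ((c \to b) \to a) \lor (b \land c)   [eliminate \to]
= \lnot d \lor \lnot (\lnot (c \to b) \lor a) \lor (b \land c)   [eliminate \to]
= \lnot d \lor \lnot (\lnot (\lnot c \lor b) \lor a) \lor (b \land c)   [eliminate \to]
= \lnot d \lor (\lnot \lnot (\lnot c \lor b) \land \lnot a) \lor (b \land c)   [De Morgan]
= \lnot d \lor ((\lnot c \lor b) \land \lnot a) \lor (b \land c)   [double negation]
= \lnot d \lor (\lnot c \land \lnot a) \lor (b \land \lnot a) \lor (b \land c)   [distribute \land over \lor]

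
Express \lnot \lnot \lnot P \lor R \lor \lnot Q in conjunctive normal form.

\lnot \lnot \lnot P \lor R \lor \lnot Q
≡ \lnot P \lor R \lor \lnot Q   (double negation)

\lnot P \lor R \lor \lnot Q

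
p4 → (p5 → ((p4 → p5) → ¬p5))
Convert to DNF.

¬p4 ∨ ¬p5

p4 → (p5 → ((p4 → p5) → ¬p5))
= ¬p4 ∨ (p5 → ((p4 → p5) → ¬p5))   [eliminate →]
= ¬p4 ∨ ¬p5 ∨ ((p4 → p5) → ¬p5)   [eliminate →]
= ¬p4 ∨ ¬p5 ∨ ¬(p4 → p5) ∨ ¬p5   [eliminate →]
= ¬p4 ∨ ¬p5 ∨ ¬(¬p4 ∨ p5) ∨ ¬p5   [eliminate →]
= ¬p4 ∨ ¬p5 ∨ (¬¬p4 ∧ ¬p5) ∨ ¬p5   [De Morgan]
= ¬p4 ∨ ¬p5 ∨ (p4 ∧ ¬p5) ∨ ¬p5   [double negation]
= ¬p4 ∨ ¬p5   [simplify]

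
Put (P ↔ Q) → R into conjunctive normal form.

(P ↔ Q) → R
= ¬(P ↔ Q) ∨ R   [eliminate →]
= ¬((P → Q) ∧ (Q → P)) ∨ R   [eliminate ↔]
= ¬((¬P ∨ Q) ∧ (Q → P)) ∨ R   [eliminate →]
= ¬((¬P ∨ Q) ∧ (¬Q ∨ P)) ∨ R   [eliminate →]
= ¬(¬P ∨ Q) ∨ ¬(¬Q ∨ P) ∨ R   [De Morgan]
= ¬¬P ∧ ¬Q ∨ ¬(¬Q ∨ P) ∨ R   [De Morgan]
= P ∧ ¬Q ∨ ¬(¬Q ∨ P) ∨ R   [double negation]
= P ∧ ¬Q ∨ ¬¬Q ∧ ¬P ∨ R   [De Morgan]
= P ∧ ¬Q ∨ Q ∧ ¬P ∨ R   [double negation]
= (P ∨ Q ∨ R) ∧ (P ∨ ¬P ∨ R) ∧ (¬Q ∨ Q ∨ R) ∧ (¬Q ∨ ¬P ∨ R)   [distribute ∨ over ∧]
= (P ∨ Q ∨ R) ∧ (¬Q ∨ ¬P ∨ R)   [simplify]

(P ∨ Q ∨ R) ∧ (¬Q ∨ ¬P ∨ R)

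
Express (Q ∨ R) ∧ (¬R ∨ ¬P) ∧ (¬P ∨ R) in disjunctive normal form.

(Q ∨ R) ∧ (¬R ∨ ¬P) ∧ (¬P ∨ R)
⇔ (Q ∧ ¬R ∧ ¬P) ∨ (Q ∧ ¬R ∧ R) ∨ (Q ∧ ¬P ∧ ¬P) ∨ (Q ∧ ¬P ∧ R) ∨ (R ∧ ¬R ∧ ¬P) ∨ (R ∧ ¬R ∧ R) ∨ (R ∧ ¬P ∧ ¬P) ∨ (R ∧ ¬P ∧ R)
⇔ (Q ∧ ¬P) ∨ (R ∧ ¬P)

(Q ∧ ¬P) ∨ (R ∧ ¬P)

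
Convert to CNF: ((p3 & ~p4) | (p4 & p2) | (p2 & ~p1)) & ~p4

(p3 | p4 | ~p1) & (p3 | p2) & ~p4

((p3 & ~p4) | (p4 & p2) | (p2 & ~p1)) & ~p4
⇔ (p3 | p4 | p2) & (p3 | p4 | ~p1) & (p3 | p2 | p2) & (p3 | p2 | ~p1) & (~p4 | p4 | p2) & (~p4 | p4 | ~p1) & (~p4 | p2 | p2) & (~p4 | p2 | ~p1) & ~p4   [distribute | over &]
⇔ (p3 | p4 | ~p1) & (p3 | p2) & ~p4   [simplify]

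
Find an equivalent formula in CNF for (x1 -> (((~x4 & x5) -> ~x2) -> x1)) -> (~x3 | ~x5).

(x1 | ~x3 | ~x5) & (x4 | ~x5 | ~x2 | ~x3) & (~x1 | ~x3 | ~x5)

(x1 -> (((~x4 & x5) -> ~x2) -> x1)) -> (~x3 | ~x5)
≡ ~(x1 -> (((~x4 & x5) -> ~x2) -> x1)) | ~x3 | ~x5   [eliminate ->]
≡ ~(~x1 | (((~x4 & x5) -> ~x2) -> x1)) | ~x3 | ~x5   [eliminate ->]
≡ ~(~x1 | ~((~x4 & x5) -> ~x2) | x1) | ~x3 | ~x5   [eliminate ->]
≡ ~(~x1 | ~(~(~x4 & x5) | ~x2) | x1) | ~x3 | ~x5   [eliminate ->]
≡ (~~x1 & ~~(~(~x4 & x5) | ~x2) & ~x1) | ~x3 | ~x5   [De Morgan]
≡ (x1 & ~~(~(~x4 & x5) | ~x2) & ~x1) | ~x3 | ~x5   [double negation]
≡ (x1 & (~(~x4 & x5) | ~x2) & ~x1) | ~x3 | ~x5   [double negation]
≡ (x1 & (~~x4 | ~x5 | ~x2) & ~x1) | ~x3 | ~x5   [De Morgan]
≡ (x1 & (x4 | ~x5 | ~x2) & ~x1) | ~x3 | ~x5   [double negation]
≡ (x1 | ~x3 | ~x5) & (x4 | ~x5 | ~x2 | ~x3 | ~x5) & (~x1 | ~x3 | ~x5)   [distribute | over &]
≡ (x1 | ~x3 | ~x5) & (x4 | ~x5 | ~x2 | ~x3) & (~x1 | ~x3 | ~x5)   [simplify]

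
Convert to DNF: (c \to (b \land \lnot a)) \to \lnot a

(c \to (b \land \lnot a)) \to \lnot a
≡ \lnot (c \to (b \land \lnot a)) \lor \lnot a   [eliminate \to]
≡ \lnot (\lnot c \lor (b \land \lnot a)) \lor \lnot a   [eliminate \to]
≡ (\lnot \lnot c \land \lnot (b \land \lnot a)) \lor \lnot a   [De Morgan]
≡ (c \land \lnot (b \land \lnot a)) \lor \lnot a   [double negation]
≡ (c \land (\lnot b \lor \lnot \lnot a)) \lor \lnot a   [De Morgan]
≡ (c \land (\lnot b \lor a)) \lor \lnot a   [double negation]
≡ (c \land \lnot b) \lor (c \land a) \lor \lnot a   [distribute \land over \lor]

(c \land \lnot b) \lor (c \land a) \lor \lnot a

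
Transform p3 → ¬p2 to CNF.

¬p3 ∨ ¬p2

p3 → ¬p2
≡ ¬p3 ∨ ¬p2   (eliminate →)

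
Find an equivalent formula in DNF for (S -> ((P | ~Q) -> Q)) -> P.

(S & ~Q) | P

(S -> ((P | ~Q) -> Q)) -> P
≡ ~(S -> ((P | ~Q) -> Q)) | P   (eliminate ->)
≡ ~(~S | ((P | ~Q) -> Q)) | P   (eliminate ->)
≡ ~(~S | ~(P | ~Q) | Q) | P   (eliminate ->)
≡ (~~S & ~~(P | ~Q) & ~Q) | P   (De Morgan)
≡ (S & ~~(P | ~Q) & ~Q) | P   (double negation)
≡ (S & (P | ~Q) & ~Q) | P   (double negation)
≡ (S & P & ~Q) | (S & ~Q & ~Q) | P   (distribute & over |)
≡ (S & ~Q) | P   (simplify)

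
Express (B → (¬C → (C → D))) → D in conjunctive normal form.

(B → (¬C → (C → D))) → D
⇔ ¬(B → (¬C → (C → D))) ∨ D   [eliminate →]
⇔ ¬(¬B ∨ (¬C → (C → D))) ∨ D   [eliminate →]
⇔ ¬(¬B ∨ ¬¬C ∨ (C → D)) ∨ D   [eliminate →]
⇔ ¬(¬B ∨ ¬¬C ∨ ¬C ∨ D) ∨ D   [eliminate →]
⇔ (¬¬B ∧ ¬¬¬C ∧ ¬¬C ∧ ¬D) ∨ D   [De Morgan]
⇔ (B ∧ ¬¬¬C ∧ ¬¬C ∧ ¬D) ∨ D   [double negation]
⇔ (B ∧ ¬C ∧ ¬¬C ∧ ¬D) ∨ D   [double negation]
⇔ (B ∧ ¬C ∧ C ∧ ¬D) ∨ D   [double negation]
⇔ (B ∨ D) ∧ (¬C ∨ D) ∧ (C ∨ D) ∧ (¬D ∨ D)   [distribute ∨ over ∧]
⇔ (B ∨ D) ∧ (¬C ∨ D) ∧ (C ∨ D)   [simplify]

(B ∨ D) ∧ (¬C ∨ D) ∧ (C ∨ D)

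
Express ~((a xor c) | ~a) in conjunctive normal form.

~((a xor c) | ~a)
⇔ ~(((a | c) & ~(a & c)) | ~a)   (expand xor)
⇔ ~((a | c) & ~(a & c)) & ~~a   (De Morgan)
⇔ (~(a | c) | ~~(a & c)) & ~~a   (De Morgan)
⇔ ((~a & ~c) | ~~(a & c)) & ~~a   (De Morgan)
⇔ ((~a & ~c) | (a & c)) & ~~a   (double negation)
⇔ ((~a & ~c) | (a & c)) & a   (double negation)
⇔ (~a | a) & (~a | c) & (~c | a) & (~c | c) & a   (distribute | over &)
⇔ (~a | c) & a   (simplify)

(~a | c) & a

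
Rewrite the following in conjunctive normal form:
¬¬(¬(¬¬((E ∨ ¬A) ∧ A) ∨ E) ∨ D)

¬E ∨ D

¬¬(¬(¬¬((E ∨ ¬A) ∧ A) ∨ E) ∨ D)
⇔ ¬(¬¬((E ∨ ¬A) ∧ A) ∨ E) ∨ D
⇔ (¬¬¬((E ∨ ¬A) ∧ A) ∧ ¬E) ∨ D
⇔ (¬((E ∨ ¬A) ∧ A) ∧ ¬E) ∨ D
⇔ ((¬(E ∨ ¬A) ∨ ¬A) ∧ ¬E) ∨ D
⇔ (((¬E ∧ ¬¬A) ∨ ¬A) ∧ ¬E) ∨ D
⇔ (((¬E ∧ A) ∨ ¬A) ∧ ¬E) ∨ D
⇔ (¬E ∨ ¬A ∨ D) ∧ (A ∨ ¬A ∨ D) ∧ (¬E ∨ D)
⇔ ¬E ∨ D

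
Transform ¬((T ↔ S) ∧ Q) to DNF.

¬((T ↔ S) ∧ Q)
≡ ¬((T → S) ∧ (S → T) ∧ Q)   [eliminate ↔]
≡ ¬((¬T ∨ S) ∧ (S → T) ∧ Q)   [eliminate →]
≡ ¬((¬T ∨ S) ∧ (¬S ∨ T) ∧ Q)   [eliminate →]
≡ ¬(¬T ∨ S) ∨ ¬(¬S ∨ T) ∨ ¬Q   [De Morgan]
≡ ¬¬T ∧ ¬S ∨ ¬(¬S ∨ T) ∨ ¬Q   [De Morgan]
≡ T ∧ ¬S ∨ ¬(¬S ∨ T) ∨ ¬Q   [double negation]
≡ T ∧ ¬S ∨ ¬¬S ∧ ¬T ∨ ¬Q   [De Morgan]
≡ T ∧ ¬S ∨ S ∧ ¬T ∨ ¬Q   [double negation]

T ∧ ¬S ∨ S ∧ ¬T ∨ ¬Q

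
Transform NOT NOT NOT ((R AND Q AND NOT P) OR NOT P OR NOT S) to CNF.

P AND S

NOT NOT NOT ((R AND Q AND NOT P) OR NOT P OR NOT S)
= NOT ((R AND Q AND NOT P) OR NOT P OR NOT S)   (double negation)
= NOT (R AND Q AND NOT P) AND NOT NOT P AND NOT NOT S   (De Morgan)
= (NOT R OR NOT Q OR NOT NOT P) AND NOT NOT P AND NOT NOT S   (De Morgan)
= (NOT R OR NOT Q OR P) AND NOT NOT P AND NOT NOT S   (double negation)
= (NOT R OR NOT Q OR P) AND P AND NOT NOT S   (double negation)
= (NOT R OR NOT Q OR P) AND P AND S   (double negation)
= P AND S   (simplify)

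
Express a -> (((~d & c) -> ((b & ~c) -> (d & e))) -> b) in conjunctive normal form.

a -> (((~d & c) -> ((b & ~c) -> (d & e))) -> b)
≡ ~a | (((~d & c) -> ((b & ~c) -> (d & e))) -> b)
≡ ~a | ~((~d & c) -> ((b & ~c) -> (d & e))) | b
≡ ~a | ~(~(~d & c) | ((b & ~c) -> (d & e))) | b
≡ ~a | ~(~(~d & c) | ~(b & ~c) | (d & e)) | b
≡ ~a | (~~(~d & c) & ~~(b & ~c) & ~(d & e)) | b
≡ ~a | (~d & c & ~~(b & ~c) & ~(d & e)) | b
≡ ~a | (~d & c & b & ~c & ~(d & e)) | b
≡ ~a | (~d & c & b & ~c & (~d | ~e)) | b
≡ (~a | ~d | b) & (~a | c | b) & (~a | b | b) & (~a | ~c | b) & (~a | ~d | ~e | b)
≡ ~a | b

~a | b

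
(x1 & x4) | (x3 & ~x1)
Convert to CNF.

(x1 | x3) & (x4 | x3) & (x4 | ~x1)

(x1 & x4) | (x3 & ~x1)
≡ (x1 | x3) & (x1 | ~x1) & (x4 | x3) & (x4 | ~x1)   — distribute | over &
≡ (x1 | x3) & (x4 | x3) & (x4 | ~x1)   — simplify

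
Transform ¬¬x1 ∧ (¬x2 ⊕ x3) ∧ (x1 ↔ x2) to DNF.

x1 ∧ x2 ∧ x3

¬¬x1 ∧ (¬x2 ⊕ x3) ∧ (x1 ↔ x2)
≡ ¬¬x1 ∧ (¬x2 ∧ ¬x3 ∨ ¬¬x2 ∧ x3) ∧ (x1 ↔ x2)   (expand ⊕)
≡ ¬¬x1 ∧ (¬x2 ∧ ¬x3 ∨ ¬¬x2 ∧ x3) ∧ (x1 → x2) ∧ (x2 → x1)   (eliminate ↔)
≡ ¬¬x1 ∧ (¬x2 ∧ ¬x3 ∨ ¬¬x2 ∧ x3) ∧ (¬x1 ∨ x2) ∧ (x2 → x1)   (eliminate →)
≡ ¬¬x1 ∧ (¬x2 ∧ ¬x3 ∨ ¬¬x2 ∧ x3) ∧ (¬x1 ∨ x2) ∧ (¬x2 ∨ x1)   (eliminate →)
≡ x1 ∧ (¬x2 ∧ ¬x3 ∨ ¬¬x2 ∧ x3) ∧ (¬x1 ∨ x2) ∧ (¬x2 ∨ x1)   (double negation)
≡ x1 ∧ (¬x2 ∧ ¬x3 ∨ x2 ∧ x3) ∧ (¬x1 ∨ x2) ∧ (¬x2 ∨ x1)   (double negation)
≡ x1 ∧ ¬x2 ∧ ¬x3 ∧ ¬x1 ∧ ¬x2 ∨ x1 ∧ ¬x2 ∧ ¬x3 ∧ ¬x1 ∧ x1 ∨ x1 ∧ ¬x2 ∧ ¬x3 ∧ x2 ∧ ¬x2 ∨ x1 ∧ ¬x2 ∧ ¬x3 ∧ x2 ∧ x1 ∨ x1 ∧ x2 ∧ x3 ∧ ¬x1 ∧ ¬x2 ∨ x1 ∧ x2 ∧ x3 ∧ ¬x1 ∧ x1 ∨ x1 ∧ x2 ∧ x3 ∧ x2 ∧ ¬x2 ∨ x1 ∧ x2 ∧ x3 ∧ x2 ∧ x1   (distribute ∧ over ∨)
≡ x1 ∧ x2 ∧ x3   (simplify)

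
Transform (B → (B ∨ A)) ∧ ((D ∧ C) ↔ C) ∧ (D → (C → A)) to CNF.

(¬C ∨ D) ∧ (¬D ∨ ¬C ∨ A)

(B → (B ∨ A)) ∧ ((D ∧ C) ↔ C) ∧ (D → (C → A))
≡ (¬B ∨ B ∨ A) ∧ ((D ∧ C) ↔ C) ∧ (D → (C → A))   [eliminate →]
≡ (¬B ∨ B ∨ A) ∧ ((D ∧ C) → C) ∧ (C → (D ∧ C)) ∧ (D → (C → A))   [eliminate ↔]
≡ (¬B ∨ B ∨ A) ∧ (¬(D ∧ C) ∨ C) ∧ (C → (D ∧ C)) ∧ (D → (C → A))   [eliminate →]
≡ (¬B ∨ B ∨ A) ∧ (¬(D ∧ C) ∨ C) ∧ (¬C ∨ (D ∧ C)) ∧ (D → (C → A))   [eliminate →]
≡ (¬B ∨ B ∨ A) ∧ (¬(D ∧ C) ∨ C) ∧ (¬C ∨ (D ∧ C)) ∧ (¬D ∨ (C → A))   [eliminate →]
≡ (¬B ∨ B ∨ A) ∧ (¬(D ∧ C) ∨ C) ∧ (¬C ∨ (D ∧ C)) ∧ (¬D ∨ ¬C ∨ A)   [eliminate →]
≡ (¬B ∨ B ∨ A) ∧ (¬D ∨ ¬C ∨ C) ∧ (¬C ∨ (D ∧ C)) ∧ (¬D ∨ ¬C ∨ A)   [De Morgan]
≡ (¬B ∨ B ∨ A) ∧ (¬D ∨ ¬C ∨ C) ∧ (¬C ∨ D) ∧ (¬C ∨ C) ∧ (¬D ∨ ¬C ∨ A)   [distribute ∨ over ∧]
≡ (¬C ∨ D) ∧ (¬D ∨ ¬C ∨ A)   [simplify]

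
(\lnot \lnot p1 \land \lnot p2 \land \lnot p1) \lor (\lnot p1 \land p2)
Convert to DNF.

(\lnot \lnot p1 \land \lnot p2 \land \lnot p1) \lor (\lnot p1 \land p2)
≡ (p1 \land \lnot p2 \land \lnot p1) \lor (\lnot p1 \land p2)   — double negation
≡ \lnot p1 \land p2   — simplify

\lnot p1 \land p2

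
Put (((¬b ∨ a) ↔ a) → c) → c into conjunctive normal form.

(((¬b ∨ a) ↔ a) → c) → c
= ¬(((¬b ∨ a) ↔ a) → c) ∨ c   — eliminate →
= ¬(¬((¬b ∨ a) ↔ a) ∨ c) ∨ c   — eliminate →
= ¬(¬(((¬b ∨ a) → a) ∧ (a → (¬b ∨ a))) ∨ c) ∨ c   — eliminate ↔
= ¬(¬((¬(¬b ∨ a) ∨ a) ∧ (a → (¬b ∨ a))) ∨ c) ∨ c   — eliminate →
= ¬(¬((¬(¬b ∨ a) ∨ a) ∧ (¬a ∨ ¬b ∨ a)) ∨ c) ∨ c   — eliminate →
= (¬¬((¬(¬b ∨ a) ∨ a) ∧ (¬a ∨ ¬b ∨ a)) ∧ ¬c) ∨ c   — De Morgan
= ((¬(¬b ∨ a) ∨ a) ∧ (¬a ∨ ¬b ∨ a) ∧ ¬c) ∨ c   — double negation
= (((¬¬b ∧ ¬a) ∨ a) ∧ (¬a ∨ ¬b ∨ a) ∧ ¬c) ∨ c   — De Morgan
= (((b ∧ ¬a) ∨ a) ∧ (¬a ∨ ¬b ∨ a) ∧ ¬c) ∨ c   — double negation
= (b ∨ a ∨ c) ∧ (¬a ∨ a ∨ c) ∧ (¬a ∨ ¬b ∨ a ∨ c) ∧ (¬c ∨ c)   — distribute ∨ over ∧
= b ∨ a ∨ c   — simplify

b ∨ a ∨ c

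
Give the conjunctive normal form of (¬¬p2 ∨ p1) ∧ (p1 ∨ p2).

(¬¬p2 ∨ p1) ∧ (p1 ∨ p2)
= (p2 ∨ p1) ∧ (p1 ∨ p2)   [double negation]
= p2 ∨ p1   [simplify]

p2 ∨ p1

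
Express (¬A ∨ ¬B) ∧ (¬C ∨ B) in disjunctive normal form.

(¬A ∧ ¬C) ∨ (¬A ∧ B) ∨ (¬B ∧ ¬C)

(¬A ∨ ¬B) ∧ (¬C ∨ B)
≡ (¬A ∧ ¬C) ∨ (¬A ∧ B) ∨ (¬B ∧ ¬C) ∨ (¬B ∧ B)   — distribute ∧ over ∨
≡ (¬A ∧ ¬C) ∨ (¬A ∧ B) ∨ (¬B ∧ ¬C)   — simplify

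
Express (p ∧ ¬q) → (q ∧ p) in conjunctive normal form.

(p ∧ ¬q) → (q ∧ p)
= ¬(p ∧ ¬q) ∨ (q ∧ p)   [eliminate →]
= ¬p ∨ ¬¬q ∨ (q ∧ p)   [De Morgan]
= ¬p ∨ q ∨ (q ∧ p)   [double negation]
= (¬p ∨ q ∨ q) ∧ (¬p ∨ q ∨ p)   [distribute ∨ over ∧]
= ¬p ∨ q   [simplify]

¬p ∨ q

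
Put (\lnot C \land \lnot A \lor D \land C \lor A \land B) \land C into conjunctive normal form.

(\lnot C \lor D \lor A) \land (\lnot C \lor D \lor B) \land (\lnot A \lor D \lor B) \land C

(\lnot C \land \lnot A \lor D \land C \lor A \land B) \land C
= (\lnot C \lor D \lor A) \land (\lnot C \lor D \lor B) \land (\lnot C \lor C \lor A) \land (\lnot C \lor C \lor B) \land (\lnot A \lor D \lor A) \land (\lnot A \lor D \lor B) \land (\lnot A \lor C \lor A) \land (\lnot A \lor C \lor B) \land C
= (\lnot C \lor D \lor A) \land (\lnot C \lor D \lor B) \land (\lnot A \lor D \lor B) \land C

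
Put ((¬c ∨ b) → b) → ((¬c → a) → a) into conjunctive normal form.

((¬c ∨ b) → b) → ((¬c → a) → a)
⇔ ¬((¬c ∨ b) → b) ∨ ((¬c → a) → a)   [eliminate →]
⇔ ¬(¬(¬c ∨ b) ∨ b) ∨ ((¬c → a) → a)   [eliminate →]
⇔ ¬(¬(¬c ∨ b) ∨ b) ∨ ¬(¬c → a) ∨ a   [eliminate →]
⇔ ¬(¬(¬c ∨ b) ∨ b) ∨ ¬(¬¬c ∨ a) ∨ a   [eliminate →]
⇔ (¬¬(¬c ∨ b) ∧ ¬b) ∨ ¬(¬¬c ∨ a) ∨ a   [De Morgan]
⇔ ((¬c ∨ b) ∧ ¬b) ∨ ¬(¬¬c ∨ a) ∨ a   [double negation]
⇔ ((¬c ∨ b) ∧ ¬b) ∨ (¬¬¬c ∧ ¬a) ∨ a   [De Morgan]
⇔ ((¬c ∨ b) ∧ ¬b) ∨ (¬c ∧ ¬a) ∨ a   [double negation]
⇔ (¬c ∨ b ∨ ¬c ∨ a) ∧ (¬c ∨ b ∨ ¬a ∨ a) ∧ (¬b ∨ ¬c ∨ a) ∧ (¬b ∨ ¬a ∨ a)   [distribute ∨ over ∧]
⇔ (¬c ∨ b ∨ a) ∧ (¬b ∨ ¬c ∨ a)   [simplify]

(¬c ∨ b ∨ a) ∧ (¬b ∨ ¬c ∨ a)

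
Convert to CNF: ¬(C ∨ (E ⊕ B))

¬C ∧ (¬E ∨ B) ∧ (¬B ∨ E)

¬(C ∨ (E ⊕ B))
≡ ¬(C ∨ ((E ∨ B) ∧ ¬(E ∧ B)))   [expand ⊕]
≡ ¬C ∧ ¬((E ∨ B) ∧ ¬(E ∧ B))   [De Morgan]
≡ ¬C ∧ (¬(E ∨ B) ∨ ¬¬(E ∧ B))   [De Morgan]
≡ ¬C ∧ ((¬E ∧ ¬B) ∨ ¬¬(E ∧ B))   [De Morgan]
≡ ¬C ∧ ((¬E ∧ ¬B) ∨ (E ∧ B))   [double negation]
≡ ¬C ∧ (¬E ∨ E) ∧ (¬E ∨ B) ∧ (¬B ∨ E) ∧ (¬B ∨ B)   [distribute ∨ over ∧]
≡ ¬C ∧ (¬E ∨ B) ∧ (¬B ∨ E)   [simplify]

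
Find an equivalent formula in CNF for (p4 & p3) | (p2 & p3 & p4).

p4 & p3

(p4 & p3) | (p2 & p3 & p4)
⇔ (p4 | p2) & (p4 | p3) & (p4 | p4) & (p3 | p2) & (p3 | p3) & (p3 | p4)   (distribute | over &)
⇔ p4 & p3   (simplify)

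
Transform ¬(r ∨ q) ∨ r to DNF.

¬r ∧ ¬q ∨ r

¬(r ∨ q) ∨ r
≡ ¬r ∧ ¬q ∨ r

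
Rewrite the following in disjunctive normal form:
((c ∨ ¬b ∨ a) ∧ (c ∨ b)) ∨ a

c ∨ a

((c ∨ ¬b ∨ a) ∧ (c ∨ b)) ∨ a
⇔ (c ∧ c) ∨ (c ∧ b) ∨ (¬b ∧ c) ∨ (¬b ∧ b) ∨ (a ∧ c) ∨ (a ∧ b) ∨ a   [distribute ∧ over ∨]
⇔ c ∨ a   [simplify]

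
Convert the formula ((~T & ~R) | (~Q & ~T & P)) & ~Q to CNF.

~T & (~R | P) & ~Q

((~T & ~R) | (~Q & ~T & P)) & ~Q
≡ (~T | ~Q) & (~T | ~T) & (~T | P) & (~R | ~Q) & (~R | ~T) & (~R | P) & ~Q   [distribute | over &]
≡ ~T & (~R | P) & ~Q   [simplify]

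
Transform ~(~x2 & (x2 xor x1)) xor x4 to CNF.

(x2 | ~x1 | x4) & (~x2 | ~x4) & (x2 | x1 | ~x4)

~(~x2 & (x2 xor x1)) xor x4
⇔ (~(~x2 & (x2 xor x1)) | x4) & ~(~(~x2 & (x2 xor x1)) & x4)   [expand xor]
⇔ (~(~x2 & (x2 | x1) & ~(x2 & x1)) | x4) & ~(~(~x2 & (x2 xor x1)) & x4)   [expand xor]
⇔ (~(~x2 & (x2 | x1) & ~(x2 & x1)) | x4) & ~(~(~x2 & (x2 | x1) & ~(x2 & x1)) & x4)   [expand xor]
⇔ (~~x2 | ~(x2 | x1) | ~~(x2 & x1) | x4) & ~(~(~x2 & (x2 | x1) & ~(x2 & x1)) & x4)   [De Morgan]
⇔ (x2 | ~(x2 | x1) | ~~(x2 & x1) | x4) & ~(~(~x2 & (x2 | x1) & ~(x2 & x1)) & x4)   [double negation]
⇔ (x2 | (~x2 & ~x1) | ~~(x2 & x1) | x4) & ~(~(~x2 & (x2 | x1) & ~(x2 & x1)) & x4)   [De Morgan]
⇔ (x2 | (~x2 & ~x1) | (x2 & x1) | x4) & ~(~(~x2 & (x2 | x1) & ~(x2 & x1)) & x4)   [double negation]
⇔ (x2 | (~x2 & ~x1) | (x2 & x1) | x4) & (~~(~x2 & (x2 | x1) & ~(x2 & x1)) | ~x4)   [De Morgan]
⇔ (x2 | (~x2 & ~x1) | (x2 & x1) | x4) & ((~x2 & (x2 | x1) & ~(x2 & x1)) | ~x4)   [double negation]
⇔ (x2 | (~x2 & ~x1) | (x2 & x1) | x4) & ((~x2 & (x2 | x1) & (~x2 | ~x1)) | ~x4)   [De Morgan]
⇔ (x2 | ~x2 | x2 | x4) & (x2 | ~x2 | x1 | x4) & (x2 | ~x1 | x2 | x4) & (x2 | ~x1 | x1 | x4) & (~x2 | ~x4) & (x2 | x1 | ~x4) & (~x2 | ~x1 | ~x4)   [distribute | over &]
⇔ (x2 | ~x1 | x4) & (~x2 | ~x4) & (x2 | x1 | ~x4)   [simplify]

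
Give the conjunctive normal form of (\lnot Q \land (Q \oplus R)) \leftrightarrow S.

(\lnot Q \land (Q \oplus R)) \leftrightarrow S
⇔ ((\lnot Q \land (Q \oplus R)) \to S) \land (S \to (\lnot Q \land (Q \oplus R)))
⇔ (\lnot (\lnot Q \land (Q \oplus R)) \lor S) \land (S \to (\lnot Q \land (Q \oplus R)))
⇔ (\lnot (\lnot Q \land (Q \lor R) \land \lnot (Q \land R)) \lor S) \land (S \to (\lnot Q \land (Q \oplus R)))
⇔ (\lnot (\lnot Q \land (Q \lor R) \land \lnot (Q \land R)) \lor S) \land (\lnot S \lor (\lnot Q \land (Q \oplus R)))
⇔ (\lnot (\lnot Q \land (Q \lor R) \land \lnot (Q \land R)) \lor S) \land (\lnot S \lor (\lnot Q \land (Q \lor R) \land \lnot (Q \land R)))
⇔ (\lnot \lnot Q \lor \lnot (Q \lor R) \lor \lnot \lnot (Q \land R) \lor S) \land (\lnot S \lor (\lnot Q \land (Q \lor R) \land \lnot (Q \land R)))
⇔ (Q \lor \lnot (Q \lor R) \lor \lnot \lnot (Q \land R) \lor S) \land (\lnot S \lor (\lnot Q \land (Q \lor R) \land \lnot (Q \land R)))
⇔ (Q \lor (\lnot Q \land \lnot R) \lor \lnot \lnot (Q \land R) \lor S) \land (\lnot S \lor (\lnot Q \land (Q \lor R) \land \lnot (Q \land R)))
⇔ (Q \lor (\lnot Q \land \lnot R) \lor (Q \land R) \lor S) \land (\lnot S \lor (\lnot Q \land (Q \lor R) \land \lnot (Q \land R)))
⇔ (Q \lor (\lnot Q \land \lnot R) \lor (Q \land R) \lor S) \land (\lnot S \lor (\lnot Q \land (Q \lor R) \land (\lnot Q \lor \lnot R)))
⇔ (Q \lor \lnot Q \lor Q \lor S) \land (Q \lor \lnot Q \lor R \lor S) \land (Q \lor \lnot R \lor Q \lor S) \land (Q \lor \lnot R \lor R \lor S) \land (\lnot S \lor \lnot Q) \land (\lnot S \lor Q \lor R) \land (\lnot S \lor \lnot Q \lor \lnot R)
⇔ (Q \lor \lnot R \lor S) \land (\lnot S \lor \lnot Q) \land (\lnot S \lor Q \lor R)

(Q \lor \lnot R \lor S) \land (\lnot S \lor \lnot Q) \land (\lnot S \lor Q \lor R)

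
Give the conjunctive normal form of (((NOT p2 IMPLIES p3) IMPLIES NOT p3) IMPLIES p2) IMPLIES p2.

NOT p3 OR p2

(((NOT p2 IMPLIES p3) IMPLIES NOT p3) IMPLIES p2) IMPLIES p2
≡ NOT (((NOT p2 IMPLIES p3) IMPLIES NOT p3) IMPLIES p2) OR p2   [eliminate IMPLIES]
≡ NOT (NOT ((NOT p2 IMPLIES p3) IMPLIES NOT p3) OR p2) OR p2   [eliminate IMPLIES]
≡ NOT (NOT (NOT (NOT p2 IMPLIES p3) OR NOT p3) OR p2) OR p2   [eliminate IMPLIES]
≡ NOT (NOT (NOT (NOT NOT p2 OR p3) OR NOT p3) OR p2) OR p2   [eliminate IMPLIES]
≡ (NOT NOT (NOT (NOT NOT p2 OR p3) OR NOT p3) AND NOT p2) OR p2   [De Morgan]
≡ ((NOT (NOT NOT p2 OR p3) OR NOT p3) AND NOT p2) OR p2   [double negation]
≡ (((NOT NOT NOT p2 AND NOT p3) OR NOT p3) AND NOT p2) OR p2   [De Morgan]
≡ (((NOT p2 AND NOT p3) OR NOT p3) AND NOT p2) OR p2   [double negation]
≡ (NOT p2 OR NOT p3 OR p2) AND (NOT p3 OR NOT p3 OR p2) AND (NOT p2 OR p2)   [distribute OR over AND]
≡ NOT p3 OR p2   [simplify]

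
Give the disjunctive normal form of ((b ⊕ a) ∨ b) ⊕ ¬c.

((b ⊕ a) ∨ b) ⊕ ¬c
≡ (((b ⊕ a) ∨ b) ∧ ¬¬c) ∨ (¬((b ⊕ a) ∨ b) ∧ ¬c)   (expand ⊕)
≡ (((b ∧ ¬a) ∨ (¬b ∧ a) ∨ b) ∧ ¬¬c) ∨ (¬((b ⊕ a) ∨ b) ∧ ¬c)   (expand ⊕)
≡ (((b ∧ ¬a) ∨ (¬b ∧ a) ∨ b) ∧ ¬¬c) ∨ (¬((b ∧ ¬a) ∨ (¬b ∧ a) ∨ b) ∧ ¬c)   (expand ⊕)
≡ (((b ∧ ¬a) ∨ (¬b ∧ a) ∨ b) ∧ c) ∨ (¬((b ∧ ¬a) ∨ (¬b ∧ a) ∨ b) ∧ ¬c)   (double negation)
≡ (((b ∧ ¬a) ∨ (¬b ∧ a) ∨ b) ∧ c) ∨ (¬(b ∧ ¬a) ∧ ¬(¬b ∧ a) ∧ ¬b ∧ ¬c)   (De Morgan)
≡ (((b ∧ ¬a) ∨ (¬b ∧ a) ∨ b) ∧ c) ∨ ((¬b ∨ ¬¬a) ∧ ¬(¬b ∧ a) ∧ ¬b ∧ ¬c)   (De Morgan)
≡ (((b ∧ ¬a) ∨ (¬b ∧ a) ∨ b) ∧ c) ∨ ((¬b ∨ a) ∧ ¬(¬b ∧ a) ∧ ¬b ∧ ¬c)   (double negation)
≡ (((b ∧ ¬a) ∨ (¬b ∧ a) ∨ b) ∧ c) ∨ ((¬b ∨ a) ∧ (¬¬b ∨ ¬a) ∧ ¬b ∧ ¬c)   (De Morgan)
≡ (((b ∧ ¬a) ∨ (¬b ∧ a) ∨ b) ∧ c) ∨ ((¬b ∨ a) ∧ (b ∨ ¬a) ∧ ¬b ∧ ¬c)   (double negation)
≡ (b ∧ ¬a ∧ c) ∨ (¬b ∧ a ∧ c) ∨ (b ∧ c) ∨ (¬b ∧ b ∧ ¬b ∧ ¬c) ∨ (¬b ∧ ¬a ∧ ¬b ∧ ¬c) ∨ (a ∧ b ∧ ¬b ∧ ¬c) ∨ (a ∧ ¬a ∧ ¬b ∧ ¬c)   (distribute ∧ over ∨)
≡ (¬b ∧ a ∧ c) ∨ (b ∧ c) ∨ (¬b ∧ ¬a ∧ ¬c)   (simplify)

(¬b ∧ a ∧ c) ∨ (b ∧ c) ∨ (¬b ∧ ¬a ∧ ¬c)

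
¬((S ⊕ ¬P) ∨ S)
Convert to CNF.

¬((S ⊕ ¬P) ∨ S)
⇔ ¬(((S ∨ ¬P) ∧ ¬(S ∧ ¬P)) ∨ S)   [expand ⊕]
⇔ ¬((S ∨ ¬P) ∧ ¬(S ∧ ¬P)) ∧ ¬S   [De Morgan]
⇔ (¬(S ∨ ¬P) ∨ ¬¬(S ∧ ¬P)) ∧ ¬S   [De Morgan]
⇔ ((¬S ∧ ¬¬P) ∨ ¬¬(S ∧ ¬P)) ∧ ¬S   [De Morgan]
⇔ ((¬S ∧ P) ∨ ¬¬(S ∧ ¬P)) ∧ ¬S   [double negation]
⇔ ((¬S ∧ P) ∨ (S ∧ ¬P)) ∧ ¬S   [double negation]
⇔ (¬S ∨ S) ∧ (¬S ∨ ¬P) ∧ (P ∨ S) ∧ (P ∨ ¬P) ∧ ¬S   [distribute ∨ over ∧]
⇔ (P ∨ S) ∧ ¬S   [simplify]

(P ∨ S) ∧ ¬S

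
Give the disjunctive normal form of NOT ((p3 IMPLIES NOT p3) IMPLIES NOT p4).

NOT p3 AND p4

NOT ((p3 IMPLIES NOT p3) IMPLIES NOT p4)
≡ NOT (NOT (p3 IMPLIES NOT p3) OR NOT p4)
≡ NOT (NOT (NOT p3 OR NOT p3) OR NOT p4)
≡ NOT NOT (NOT p3 OR NOT p3) AND NOT NOT p4
≡ (NOT p3 OR NOT p3) AND NOT NOT p4
≡ (NOT p3 OR NOT p3) AND p4
≡ (NOT p3 AND p4) OR (NOT p3 AND p4)
≡ NOT p3 AND p4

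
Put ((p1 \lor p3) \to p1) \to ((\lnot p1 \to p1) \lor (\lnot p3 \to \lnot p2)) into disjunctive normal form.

((p1 \lor p3) \to p1) \to ((\lnot p1 \to p1) \lor (\lnot p3 \to \lnot p2))
≡ \lnot ((p1 \lor p3) \to p1) \lor (\lnot p1 \to p1) \lor (\lnot p3 \to \lnot p2)   — eliminate \to
≡ \lnot (\lnot (p1 \lor p3) \lor p1) \lor (\lnot p1 \to p1) \lor (\lnot p3 \to \lnot p2)   — eliminate \to
≡ \lnot (\lnot (p1 \lor p3) \lor p1) \lor \lnot \lnot p1 \lor p1 \lor (\lnot p3 \to \lnot p2)   — eliminate \to
≡ \lnot (\lnot (p1 \lor p3) \lor p1) \lor \lnot \lnot p1 \lor p1 \lor \lnot \lnot p3 \lor \lnot p2   — eliminate \to
≡ (\lnot \lnot (p1 \lor p3) \land \lnot p1) \lor \lnot \lnot p1 \lor p1 \lor \lnot \lnot p3 \lor \lnot p2   — De Morgan
≡ ((p1 \lor p3) \land \lnot p1) \lor \lnot \lnot p1 \lor p1 \lor \lnot \lnot p3 \lor \lnot p2   — double negation
≡ ((p1 \lor p3) \land \lnot p1) \lor p1 \lor p1 \lor \lnot \lnot p3 \lor \lnot p2   — double negation
≡ ((p1 \lor p3) \land \lnot p1) \lor p1 \lor p1 \lor p3 \lor \lnot p2   — double negation
≡ (p1 \land \lnot p1) \lor (p3 \land \lnot p1) \lor p1 \lor p1 \lor p3 \lor \lnot p2   — distribute \land over \lor
≡ p1 \lor p3 \lor \lnot p2   — simplify

p1 \lor p3 \lor \lnot p2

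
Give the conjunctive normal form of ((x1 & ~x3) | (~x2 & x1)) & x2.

x1 & (~x3 | ~x2) & x2

((x1 & ~x3) | (~x2 & x1)) & x2
≡ (x1 | ~x2) & (x1 | x1) & (~x3 | ~x2) & (~x3 | x1) & x2   [distribute | over &]
≡ x1 & (~x3 | ~x2) & x2   [simplify]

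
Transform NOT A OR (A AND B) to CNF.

NOT A OR B

NOT A OR (A AND B)
= (NOT A OR A) AND (NOT A OR B)   [distribute OR over AND]
= NOT A OR B   [simplify]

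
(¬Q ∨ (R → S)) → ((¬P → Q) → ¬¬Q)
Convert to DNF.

(¬P ∧ ¬Q) ∨ Q

(¬Q ∨ (R → S)) → ((¬P → Q) → ¬¬Q)
≡ ¬(¬Q ∨ (R → S)) ∨ ((¬P → Q) → ¬¬Q)
≡ ¬(¬Q ∨ ¬R ∨ S) ∨ ((¬P → Q) → ¬¬Q)
≡ ¬(¬Q ∨ ¬R ∨ S) ∨ ¬(¬P → Q) ∨ ¬¬Q
≡ ¬(¬Q ∨ ¬R ∨ S) ∨ ¬(¬¬P ∨ Q) ∨ ¬¬Q
≡ (¬¬Q ∧ ¬¬R ∧ ¬S) ∨ ¬(¬¬P ∨ Q) ∨ ¬¬Q
≡ (Q ∧ ¬¬R ∧ ¬S) ∨ ¬(¬¬P ∨ Q) ∨ ¬¬Q
≡ (Q ∧ R ∧ ¬S) ∨ ¬(¬¬P ∨ Q) ∨ ¬¬Q
≡ (Q ∧ R ∧ ¬S) ∨ (¬¬¬P ∧ ¬Q) ∨ ¬¬Q
≡ (Q ∧ R ∧ ¬S) ∨ (¬P ∧ ¬Q) ∨ ¬¬Q
≡ (Q ∧ R ∧ ¬S) ∨ (¬P ∧ ¬Q) ∨ Q
≡ (¬P ∧ ¬Q) ∨ Q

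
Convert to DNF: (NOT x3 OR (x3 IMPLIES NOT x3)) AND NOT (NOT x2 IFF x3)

NOT x3 AND NOT x2

(NOT x3 OR (x3 IMPLIES NOT x3)) AND NOT (NOT x2 IFF x3)
≡ (NOT x3 OR NOT x3 OR NOT x3) AND NOT (NOT x2 IFF x3)   [eliminate IMPLIES]
≡ (NOT x3 OR NOT x3 OR NOT x3) AND NOT ((NOT x2 IMPLIES x3) AND (x3 IMPLIES NOT x2))   [eliminate IFF]
≡ (NOT x3 OR NOT x3 OR NOT x3) AND NOT ((NOT NOT x2 OR x3) AND (x3 IMPLIES NOT x2))   [eliminate IMPLIES]
≡ (NOT x3 OR NOT x3 OR NOT x3) AND NOT ((NOT NOT x2 OR x3) AND (NOT x3 OR NOT x2))   [eliminate IMPLIES]
≡ (NOT x3 OR NOT x3 OR NOT x3) AND (NOT (NOT NOT x2 OR x3) OR NOT (NOT x3 OR NOT x2))   [De Morgan]
≡ (NOT x3 OR NOT x3 OR NOT x3) AND ((NOT NOT NOT x2 AND NOT x3) OR NOT (NOT x3 OR NOT x2))   [De Morgan]
≡ (NOT x3 OR NOT x3 OR NOT x3) AND ((NOT x2 AND NOT x3) OR NOT (NOT x3 OR NOT x2))   [double negation]
≡ (NOT x3 OR NOT x3 OR NOT x3) AND ((NOT x2 AND NOT x3) OR (NOT NOT x3 AND NOT NOT x2))   [De Morgan]
≡ (NOT x3 OR NOT x3 OR NOT x3) AND ((NOT x2 AND NOT x3) OR (x3 AND NOT NOT x2))   [double negation]
≡ (NOT x3 OR NOT x3 OR NOT x3) AND ((NOT x2 AND NOT x3) OR (x3 AND x2))   [double negation]
≡ (NOT x3 AND NOT x2 AND NOT x3) OR (NOT x3 AND x3 AND x2) OR (NOT x3 AND NOT x2 AND NOT x3) OR (NOT x3 AND x3 AND x2) OR (NOT x3 AND NOT x2 AND NOT x3) OR (NOT x3 AND x3 AND x2)   [distribute AND over OR]
≡ NOT x3 AND NOT x2   [simplify]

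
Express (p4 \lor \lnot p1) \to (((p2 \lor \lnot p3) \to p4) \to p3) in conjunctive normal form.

\lnot p4 \lor p3

(p4 \lor \lnot p1) \to (((p2 \lor \lnot p3) \to p4) \to p3)
≡ \lnot (p4 \lor \lnot p1) \lor (((p2 \lor \lnot p3) \to p4) \to p3)
≡ \lnot (p4 \lor \lnot p1) \lor \lnot ((p2 \lor \lnot p3) \to p4) \lor p3
≡ \lnot (p4 \lor \lnot p1) \lor \lnot (\lnot (p2 \lor \lnot p3) \lor p4) \lor p3
≡ (\lnot p4 \land \lnot \lnot p1) \lor \lnot (\lnot (p2 \lor \lnot p3) \lor p4) \lor p3
≡ (\lnot p4 \land p1) \lor \lnot (\lnot (p2 \lor \lnot p3) \lor p4) \lor p3
≡ (\lnot p4 \land p1) \lor (\lnot \lnot (p2 \lor \lnot p3) \land \lnot p4) \lor p3
≡ (\lnot p4 \land p1) \lor ((p2 \lor \lnot p3) \land \lnot p4) \lor p3
≡ (\lnot p4 \lor p2 \lor \lnot p3 \lor p3) \land (\lnot p4 \lor \lnot p4 \lor p3) \land (p1 \lor p2 \lor \lnot p3 \lor p3) \land (p1 \lor \lnot p4 \lor p3)
≡ \lnot p4 \lor p3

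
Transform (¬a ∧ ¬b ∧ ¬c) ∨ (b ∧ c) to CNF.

(¬a ∨ b) ∧ (¬a ∨ c) ∧ (¬b ∨ c) ∧ (¬c ∨ b)

(¬a ∧ ¬b ∧ ¬c) ∨ (b ∧ c)
⇔ (¬a ∨ b) ∧ (¬a ∨ c) ∧ (¬b ∨ b) ∧ (¬b ∨ c) ∧ (¬c ∨ b) ∧ (¬c ∨ c)   — distribute ∨ over ∧
⇔ (¬a ∨ b) ∧ (¬a ∨ c) ∧ (¬b ∨ c) ∧ (¬c ∨ b)   — simplify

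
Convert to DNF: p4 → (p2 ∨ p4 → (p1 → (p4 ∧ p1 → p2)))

p4 → (p2 ∨ p4 → (p1 → (p4 ∧ p1 → p2)))
≡ ¬p4 ∨ (p2 ∨ p4 → (p1 → (p4 ∧ p1 → p2)))   [eliminate →]
≡ ¬p4 ∨ ¬(p2 ∨ p4) ∨ (p1 → (p4 ∧ p1 → p2))   [eliminate →]
≡ ¬p4 ∨ ¬(p2 ∨ p4) ∨ ¬p1 ∨ (p4 ∧ p1 → p2)   [eliminate →]
≡ ¬p4 ∨ ¬(p2 ∨ p4) ∨ ¬p1 ∨ ¬(p4 ∧ p1) ∨ p2   [eliminate →]
≡ ¬p4 ∨ ¬p2 ∧ ¬p4 ∨ ¬p1 ∨ ¬(p4 ∧ p1) ∨ p2   [De Morgan]
≡ ¬p4 ∨ ¬p2 ∧ ¬p4 ∨ ¬p1 ∨ ¬p4 ∨ ¬p1 ∨ p2   [De Morgan]
≡ ¬p4 ∨ ¬p1 ∨ p2   [simplify]

¬p4 ∨ ¬p1 ∨ p2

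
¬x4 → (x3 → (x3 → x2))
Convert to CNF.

x4 ∨ ¬x3 ∨ x2

¬x4 → (x3 → (x3 → x2))
⇔ ¬¬x4 ∨ (x3 → (x3 → x2))   [eliminate →]
⇔ ¬¬x4 ∨ ¬x3 ∨ (x3 → x2)   [eliminate →]
⇔ ¬¬x4 ∨ ¬x3 ∨ ¬x3 ∨ x2   [eliminate →]
⇔ x4 ∨ ¬x3 ∨ ¬x3 ∨ x2   [double negation]
⇔ x4 ∨ ¬x3 ∨ x2   [simplify]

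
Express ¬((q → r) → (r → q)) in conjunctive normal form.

¬((q → r) → (r → q))
≡ ¬(¬(q → r) ∨ (r → q))   [eliminate →]
≡ ¬(¬(¬q ∨ r) ∨ (r → q))   [eliminate →]
≡ ¬(¬(¬q ∨ r) ∨ ¬r ∨ q)   [eliminate →]
≡ ¬¬(¬q ∨ r) ∧ ¬¬r ∧ ¬q   [De Morgan]
≡ (¬q ∨ r) ∧ ¬¬r ∧ ¬q   [double negation]
≡ (¬q ∨ r) ∧ r ∧ ¬q   [double negation]
≡ r ∧ ¬q   [simplify]

r ∧ ¬q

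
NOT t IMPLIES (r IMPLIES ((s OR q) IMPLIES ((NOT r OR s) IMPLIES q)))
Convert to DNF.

NOT t IMPLIES (r IMPLIES ((s OR q) IMPLIES ((NOT r OR s) IMPLIES q)))
⇔ NOT NOT t OR (r IMPLIES ((s OR q) IMPLIES ((NOT r OR s) IMPLIES q)))   (eliminate IMPLIES)
⇔ NOT NOT t OR NOT r OR ((s OR q) IMPLIES ((NOT r OR s) IMPLIES q))   (eliminate IMPLIES)
⇔ NOT NOT t OR NOT r OR NOT (s OR q) OR ((NOT r OR s) IMPLIES q)   (eliminate IMPLIES)
⇔ NOT NOT t OR NOT r OR NOT (s OR q) OR NOT (NOT r OR s) OR q   (eliminate IMPLIES)
⇔ t OR NOT r OR NOT (s OR q) OR NOT (NOT r OR s) OR q   (double negation)
⇔ t OR NOT r OR (NOT s AND NOT q) OR NOT (NOT r OR s) OR q   (De Morgan)
⇔ t OR NOT r OR (NOT s AND NOT q) OR (NOT NOT r AND NOT s) OR q   (De Morgan)
⇔ t OR NOT r OR (NOT s AND NOT q) OR (r AND NOT s) OR q   (double negation)

t OR NOT r OR (NOT s AND NOT q) OR (r AND NOT s) OR q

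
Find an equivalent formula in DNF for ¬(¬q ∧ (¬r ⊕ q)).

¬(¬q ∧ (¬r ⊕ q))
≡ ¬(¬q ∧ ((¬r ∧ ¬q) ∨ (¬¬r ∧ q)))
≡ ¬¬q ∨ ¬((¬r ∧ ¬q) ∨ (¬¬r ∧ q))
≡ q ∨ ¬((¬r ∧ ¬q) ∨ (¬¬r ∧ q))
≡ q ∨ (¬(¬r ∧ ¬q) ∧ ¬(¬¬r ∧ q))
≡ q ∨ ((¬¬r ∨ ¬¬q) ∧ ¬(¬¬r ∧ q))
≡ q ∨ ((r ∨ ¬¬q) ∧ ¬(¬¬r ∧ q))
≡ q ∨ ((r ∨ q) ∧ ¬(¬¬r ∧ q))
≡ q ∨ ((r ∨ q) ∧ (¬¬¬r ∨ ¬q))
≡ q ∨ ((r ∨ q) ∧ (¬r ∨ ¬q))
≡ q ∨ (r ∧ ¬r) ∨ (r ∧ ¬q) ∨ (q ∧ ¬r) ∨ (q ∧ ¬q)
≡ q ∨ (r ∧ ¬q)

q ∨ (r ∧ ¬q)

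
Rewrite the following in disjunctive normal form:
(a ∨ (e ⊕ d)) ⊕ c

(a ∧ ¬c) ∨ (e ∧ ¬d ∧ ¬c) ∨ (¬e ∧ d ∧ ¬c) ∨ (¬a ∧ ¬e ∧ ¬d ∧ c) ∨ (¬a ∧ d ∧ e ∧ c)

(a ∨ (e ⊕ d)) ⊕ c
= ((a ∨ (e ⊕ d)) ∧ ¬c) ∨ (¬(a ∨ (e ⊕ d)) ∧ c)   (expand ⊕)
= ((a ∨ (e ∧ ¬d) ∨ (¬e ∧ d)) ∧ ¬c) ∨ (¬(a ∨ (e ⊕ d)) ∧ c)   (expand ⊕)
= ((a ∨ (e ∧ ¬d) ∨ (¬e ∧ d)) ∧ ¬c) ∨ (¬(a ∨ (e ∧ ¬d) ∨ (¬e ∧ d)) ∧ c)   (expand ⊕)
= ((a ∨ (e ∧ ¬d) ∨ (¬e ∧ d)) ∧ ¬c) ∨ (¬a ∧ ¬(e ∧ ¬d) ∧ ¬(¬e ∧ d) ∧ c)   (De Morgan)
= ((a ∨ (e ∧ ¬d) ∨ (¬e ∧ d)) ∧ ¬c) ∨ (¬a ∧ (¬e ∨ ¬¬d) ∧ ¬(¬e ∧ d) ∧ c)   (De Morgan)
= ((a ∨ (e ∧ ¬d) ∨ (¬e ∧ d)) ∧ ¬c) ∨ (¬a ∧ (¬e ∨ d) ∧ ¬(¬e ∧ d) ∧ c)   (double negation)
= ((a ∨ (e ∧ ¬d) ∨ (¬e ∧ d)) ∧ ¬c) ∨ (¬a ∧ (¬e ∨ d) ∧ (¬¬e ∨ ¬d) ∧ c)   (De Morgan)
= ((a ∨ (e ∧ ¬d) ∨ (¬e ∧ d)) ∧ ¬c) ∨ (¬a ∧ (¬e ∨ d) ∧ (e ∨ ¬d) ∧ c)   (double negation)
= (a ∧ ¬c) ∨ (e ∧ ¬d ∧ ¬c) ∨ (¬e ∧ d ∧ ¬c) ∨ (¬a ∧ ¬e ∧ e ∧ c) ∨ (¬a ∧ ¬e ∧ ¬d ∧ c) ∨ (¬a ∧ d ∧ e ∧ c) ∨ (¬a ∧ d ∧ ¬d ∧ c)   (distribute ∧ over ∨)
= (a ∧ ¬c) ∨ (e ∧ ¬d ∧ ¬c) ∨ (¬e ∧ d ∧ ¬c) ∨ (¬a ∧ ¬e ∧ ¬d ∧ c) ∨ (¬a ∧ d ∧ e ∧ c)   (simplify)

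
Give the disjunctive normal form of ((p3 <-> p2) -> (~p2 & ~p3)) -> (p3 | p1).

((p3 <-> p2) -> (~p2 & ~p3)) -> (p3 | p1)
≡ ~((p3 <-> p2) -> (~p2 & ~p3)) | p3 | p1   [eliminate ->]
≡ ~(~(p3 <-> p2) | (~p2 & ~p3)) | p3 | p1   [eliminate ->]
≡ ~(~((p3 -> p2) & (p2 -> p3)) | (~p2 & ~p3)) | p3 | p1   [eliminate <->]
≡ ~(~((~p3 | p2) & (p2 -> p3)) | (~p2 & ~p3)) | p3 | p1   [eliminate ->]
≡ ~(~((~p3 | p2) & (~p2 | p3)) | (~p2 & ~p3)) | p3 | p1   [eliminate ->]
≡ (~~((~p3 | p2) & (~p2 | p3)) & ~(~p2 & ~p3)) | p3 | p1   [De Morgan]
≡ ((~p3 | p2) & (~p2 | p3) & ~(~p2 & ~p3)) | p3 | p1   [double negation]
≡ ((~p3 | p2) & (~p2 | p3) & (~~p2 | ~~p3)) | p3 | p1   [De Morgan]
≡ ((~p3 | p2) & (~p2 | p3) & (p2 | ~~p3)) | p3 | p1   [double negation]
≡ ((~p3 | p2) & (~p2 | p3) & (p2 | p3)) | p3 | p1   [double negation]
≡ (~p3 & ~p2 & p2) | (~p3 & ~p2 & p3) | (~p3 & p3 & p2) | (~p3 & p3 & p3) | (p2 & ~p2 & p2) | (p2 & ~p2 & p3) | (p2 & p3 & p2) | (p2 & p3 & p3) | p3 | p1   [distribute & over |]
≡ p3 | p1   [simplify]

p3 | p1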